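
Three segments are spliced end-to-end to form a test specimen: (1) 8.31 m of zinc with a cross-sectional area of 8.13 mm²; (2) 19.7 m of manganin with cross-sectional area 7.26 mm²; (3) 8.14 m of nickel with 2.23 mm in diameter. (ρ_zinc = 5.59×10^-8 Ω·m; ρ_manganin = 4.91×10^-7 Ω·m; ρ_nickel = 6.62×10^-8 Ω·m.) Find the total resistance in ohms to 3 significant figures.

Seg 1: A = 8.13 mm² = 8.130e-06 m²
R_1 = (5.59×10^-8)(8.31)/(8.130e-06) = 0.05714 Ω
Seg 2: A = 7.26 mm² = 7.260e-06 m²
R_2 = (4.91×10^-7)(19.7)/(7.260e-06) = 1.332 Ω
Seg 3: A = π(d/2)² = π(1.1150e-03 m)² = 3.906e-06 m²
R_3 = (6.62×10^-8)(8.14)/(3.906e-06) = 0.138 Ω
R_total = R_1 + R_2 + R_3 = 1.53 Ω

1.53 Ω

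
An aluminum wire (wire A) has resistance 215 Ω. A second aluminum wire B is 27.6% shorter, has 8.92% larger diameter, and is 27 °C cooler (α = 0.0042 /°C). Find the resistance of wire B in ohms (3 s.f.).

R ∝ ρL/d² with ρ ∝ (1+αΔT), so R_B/R_A = (1 − 27.6/100) × (1 + 8.92/100)⁻² × (1 − 0.0042×27)
= 0.724 × 0.8429 × 0.8866 = 0.5411
R_B = 0.5411 × 215 = 116 Ω

116 Ω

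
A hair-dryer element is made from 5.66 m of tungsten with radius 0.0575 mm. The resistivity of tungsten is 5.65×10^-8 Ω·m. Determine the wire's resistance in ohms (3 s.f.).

30.8 Ω

A = πr² = π(5.7500e-05 m)² = 1.039e-08 m²
R = ρL/A = (5.65×10^-8)(5.66 m)/(1.039e-08 m²) = 30.8 Ω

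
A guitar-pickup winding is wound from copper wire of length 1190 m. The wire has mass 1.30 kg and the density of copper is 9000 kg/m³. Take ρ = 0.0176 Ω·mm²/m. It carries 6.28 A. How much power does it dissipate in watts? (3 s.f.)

ρ = 0.0176 Ω·mm²/m = 1.76×10^-8 Ω·m
A = m/(density·L) = 1.3/(9000×1190) = 1.2138e-07 m²
R = ρL/A = (1.76×10^-8)(1190)/(1.2138e-07) = 172.5 Ω
P = I²R = (6.28)² × 172.5 = 6800 W

6800 W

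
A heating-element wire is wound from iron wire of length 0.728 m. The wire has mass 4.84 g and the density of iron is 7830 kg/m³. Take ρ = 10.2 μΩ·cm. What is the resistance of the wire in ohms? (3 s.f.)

ρ = 10.2 μΩ·cm = 1.02×10^-7 Ω·m
A = m/(density·L) = 0.00484/(7830×0.728) = 8.4909e-07 m²
R = ρL/A = (1.02×10^-7)(0.728)/(8.4909e-07) = 0.0875 Ω

0.0875 Ω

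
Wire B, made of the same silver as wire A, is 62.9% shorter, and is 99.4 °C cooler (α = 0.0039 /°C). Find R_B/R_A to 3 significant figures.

R ∝ ρL/d² with ρ ∝ (1+αΔT), so R_B/R_A = (1 − 62.9/100) × (1 − 0.0039×99.4)
= 0.371 × 0.6123 = 0.227

0.227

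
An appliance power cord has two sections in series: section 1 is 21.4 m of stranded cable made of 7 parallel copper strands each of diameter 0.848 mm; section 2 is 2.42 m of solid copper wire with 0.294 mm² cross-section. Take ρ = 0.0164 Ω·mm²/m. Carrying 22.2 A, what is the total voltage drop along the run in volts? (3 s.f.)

ρ = 0.0164 Ω·mm²/m = 1.64×10^-8 Ω·m
Section 1: A_strand = π(4.2400e-04)² = 5.648e-07 m²; R₁ = ρL/(N·A_s) = (1.64×10^-8)(21.4)/(7×5.648e-07) = 0.08877 Ω
Section 2: A = 0.294 mm² = 2.940e-07 m²
R₂ = (1.64×10^-8)(2.42)/(2.940e-07) = 0.135 Ω
R = R₁ + R₂ = 0.2238 Ω
V = IR = 22.2 × 0.2238 = 4.97 V

4.97 V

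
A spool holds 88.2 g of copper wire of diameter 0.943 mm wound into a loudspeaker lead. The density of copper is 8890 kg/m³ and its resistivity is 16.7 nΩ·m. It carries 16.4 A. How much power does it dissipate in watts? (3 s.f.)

ρ = 16.7 nΩ·m = 1.67×10^-8 Ω·m
A = π(d/2)² = π(4.7150e-04 m)² = 6.9841e-07 m²
L = m/(density·A) = 0.0882/(8890×6.9841e-07) = 14.21 m
R = ρL/A = (1.67×10^-8)(14.21)/(6.9841e-07) = 0.3397 Ω
P = I²R = (16.4)² × 0.3397 = 91.4 W

91.4 W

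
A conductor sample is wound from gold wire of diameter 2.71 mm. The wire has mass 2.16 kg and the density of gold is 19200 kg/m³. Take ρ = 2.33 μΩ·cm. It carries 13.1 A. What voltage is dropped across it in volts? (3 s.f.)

1.03 V

ρ = 2.33 μΩ·cm = 2.33×10^-8 Ω·m
A = π(d/2)² = π(1.3550e-03 m)² = 5.7680e-06 m²
L = m/(density·A) = 2.16/(19200×5.7680e-06) = 19.5 m
R = ρL/A = (2.33×10^-8)(19.5)/(5.7680e-06) = 0.07879 Ω
V = IR = 13.1 × 0.07879 = 1.03 V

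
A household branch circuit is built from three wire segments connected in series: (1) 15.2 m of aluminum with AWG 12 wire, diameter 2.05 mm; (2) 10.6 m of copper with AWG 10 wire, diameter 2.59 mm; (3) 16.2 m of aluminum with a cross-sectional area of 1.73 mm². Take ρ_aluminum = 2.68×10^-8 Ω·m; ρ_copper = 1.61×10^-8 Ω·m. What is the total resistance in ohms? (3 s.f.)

Seg 1: A = π(2.05/2 mm)² = π(1.0250e-03 m)² = 3.301e-06 m²
R_1 = (2.68×10^-8)(15.2)/(3.301e-06) = 0.1234 Ω
Seg 2: A = π(2.59/2 mm)² = π(1.2950e-03 m)² = 5.269e-06 m²
R_2 = (1.61×10^-8)(10.6)/(5.269e-06) = 0.03239 Ω
Seg 3: A = 1.73 mm² = 1.730e-06 m²
R_3 = (2.68×10^-8)(16.2)/(1.730e-06) = 0.251 Ω
R_total = R_1 + R_2 + R_3 = 0.407 Ω

0.407 Ω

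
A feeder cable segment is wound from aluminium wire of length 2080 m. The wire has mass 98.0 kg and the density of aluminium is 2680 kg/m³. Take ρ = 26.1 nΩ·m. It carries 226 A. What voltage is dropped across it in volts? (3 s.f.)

ρ = 26.1 nΩ·m = 2.61×10^-8 Ω·m
A = m/(density·L) = 98/(2680×2080) = 1.7580e-05 m²
R = ρL/A = (2.61×10^-8)(2080)/(1.7580e-05) = 3.088 Ω
V = IR = 226 × 3.088 = 698 V

698 V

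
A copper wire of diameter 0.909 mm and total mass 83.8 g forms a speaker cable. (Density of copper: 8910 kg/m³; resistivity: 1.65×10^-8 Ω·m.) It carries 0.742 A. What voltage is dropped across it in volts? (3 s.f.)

A = π(d/2)² = π(4.5450e-04 m)² = 6.4896e-07 m²
L = m/(density·A) = 0.0838/(8910×6.4896e-07) = 14.49 m
R = ρL/A = (1.65×10^-8)(14.49)/(6.4896e-07) = 0.3685 Ω
V = IR = 0.742 × 0.3685 = 0.273 V

0.273 V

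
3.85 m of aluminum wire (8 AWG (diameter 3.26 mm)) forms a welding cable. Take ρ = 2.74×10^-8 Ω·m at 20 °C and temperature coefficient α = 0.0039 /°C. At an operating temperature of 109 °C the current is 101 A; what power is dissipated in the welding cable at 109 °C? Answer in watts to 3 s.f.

174 W

A = π(3.26/2 mm)² = π(1.6300e-03 m)² = 8.347e-06 m²
R₍20₎ = ρL/A = (2.74×10^-8)(3.85)/(8.347e-06) = 0.01264 Ω
R₍109₎ = R₍20₎(1 + αΔT) = 0.01264 × (1 + 0.0039×89) = 0.01702 Ω
P = I²R = (101)² × 0.01702 = 174 W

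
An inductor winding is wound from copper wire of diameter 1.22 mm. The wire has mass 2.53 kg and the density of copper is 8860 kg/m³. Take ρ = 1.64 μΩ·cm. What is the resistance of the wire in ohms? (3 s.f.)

3.43 Ω

ρ = 1.64 μΩ·cm = 1.64×10^-8 Ω·m
A = π(d/2)² = π(6.1000e-04 m)² = 1.1690e-06 m²
L = m/(density·A) = 2.53/(8860×1.1690e-06) = 244.3 m
R = ρL/A = (1.64×10^-8)(244.3)/(1.1690e-06) = 3.43 Ω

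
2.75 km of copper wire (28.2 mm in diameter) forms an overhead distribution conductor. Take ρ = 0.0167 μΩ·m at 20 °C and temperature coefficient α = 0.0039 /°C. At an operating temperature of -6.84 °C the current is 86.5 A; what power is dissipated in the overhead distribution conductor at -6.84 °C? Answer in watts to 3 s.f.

493 W

ρ = 0.0167 μΩ·m = 1.67×10^-8 Ω·m
A = π(d/2)² = π(1.4100e-02 m)² = 6.246e-04 m²
R₍20₎ = ρL/A = (1.67×10^-8)(2750)/(6.246e-04) = 0.07353 Ω
R₍-6.84₎ = R₍20₎(1 + αΔT) = 0.07353 × (1 + 0.0039×-26.8) = 0.06583 Ω
P = I²R = (86.5)² × 0.06583 = 493 W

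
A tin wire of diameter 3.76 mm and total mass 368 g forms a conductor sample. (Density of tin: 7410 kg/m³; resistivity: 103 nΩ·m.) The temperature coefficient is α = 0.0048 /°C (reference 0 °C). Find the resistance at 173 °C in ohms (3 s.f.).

ρ = 103 nΩ·m = 1.03×10^-7 Ω·m
A = π(d/2)² = π(1.8800e-03 m)² = 1.1104e-05 m²
L = m/(density·A) = 0.368/(7410×1.1104e-05) = 4.473 m
R = ρL/A = (1.03×10^-7)(4.473)/(1.1104e-05) = 0.04149 Ω
R(173 °C) = 0.04149 × (1 + 0.0048×173) = 0.0759 Ω

0.0759 Ω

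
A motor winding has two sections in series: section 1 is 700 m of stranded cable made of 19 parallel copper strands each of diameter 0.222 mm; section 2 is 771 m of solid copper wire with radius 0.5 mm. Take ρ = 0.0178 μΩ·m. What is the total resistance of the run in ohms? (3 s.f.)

34.4 Ω

ρ = 0.0178 μΩ·m = 1.78×10^-8 Ω·m
Section 1: A_strand = π(1.1100e-04)² = 3.871e-08 m²; R₁ = ρL/(N·A_s) = (1.78×10^-8)(700)/(19×3.871e-08) = 16.94 Ω
Section 2: A = πr² = π(5.0000e-04 m)² = 7.854e-07 m²
R₂ = (1.78×10^-8)(771)/(7.854e-07) = 17.47 Ω
R = R₁ + R₂ = 34.4 Ω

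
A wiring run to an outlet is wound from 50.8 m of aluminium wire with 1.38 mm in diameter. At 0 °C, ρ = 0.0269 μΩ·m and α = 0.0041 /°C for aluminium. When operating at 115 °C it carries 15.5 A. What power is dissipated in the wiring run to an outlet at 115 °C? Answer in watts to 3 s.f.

ρ = 0.0269 μΩ·m = 2.69×10^-8 Ω·m
A = π(d/2)² = π(6.9000e-04 m)² = 1.496e-06 m²
R₍0₎ = ρL/A = (2.69×10^-8)(50.8)/(1.496e-06) = 0.9136 Ω
R₍115₎ = R₍0₎(1 + αΔT) = 0.9136 × (1 + 0.0041×115) = 1.344 Ω
P = I²R = (15.5)² × 1.344 = 323 W

323 W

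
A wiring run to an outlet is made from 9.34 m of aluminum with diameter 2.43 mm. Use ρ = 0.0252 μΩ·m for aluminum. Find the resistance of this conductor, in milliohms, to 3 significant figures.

ρ = 0.0252 μΩ·m = 2.52×10^-8 Ω·m
A = π(d/2)² = π(1.2150e-03 m)² = 4.638e-06 m²
R = ρL/A = (2.52×10^-8)(9.34 m)/(4.638e-06 m²) = 50.8 mΩ

50.8 mΩ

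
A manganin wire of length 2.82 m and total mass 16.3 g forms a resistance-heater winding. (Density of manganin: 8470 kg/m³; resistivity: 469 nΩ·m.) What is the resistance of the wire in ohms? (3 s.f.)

1.94 Ω

ρ = 469 nΩ·m = 4.69×10^-7 Ω·m
A = m/(density·L) = 0.0163/(8470×2.82) = 6.8243e-07 m²
R = ρL/A = (4.69×10^-7)(2.82)/(6.8243e-07) = 1.94 Ω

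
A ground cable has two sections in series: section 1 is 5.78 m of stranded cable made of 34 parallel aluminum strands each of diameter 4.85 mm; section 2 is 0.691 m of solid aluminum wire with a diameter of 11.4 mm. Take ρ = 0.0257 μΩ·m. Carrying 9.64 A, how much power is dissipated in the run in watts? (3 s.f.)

0.0381 W

ρ = 0.0257 μΩ·m = 2.57×10^-8 Ω·m
Section 1: A_strand = π(2.4250e-03)² = 1.847e-05 m²; R₁ = ρL/(N·A_s) = (2.57×10^-8)(5.78)/(34×1.847e-05) = 2.365×10^-4 Ω
Section 2: A = π(d/2)² = π(5.7000e-03 m)² = 1.021e-04 m²
R₂ = (2.57×10^-8)(0.691)/(1.021e-04) = 1.740×10^-4 Ω
R = R₁ + R₂ = 4.105×10^-4 Ω
P = I²R = (9.64)² × 4.105×10^-4 = 0.0381 W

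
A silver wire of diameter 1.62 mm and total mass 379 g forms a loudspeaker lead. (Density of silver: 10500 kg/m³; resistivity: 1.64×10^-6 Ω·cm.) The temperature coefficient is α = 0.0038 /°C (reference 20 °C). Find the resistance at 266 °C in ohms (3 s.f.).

ρ = 1.64×10^-6 Ω·cm = 1.64×10^-8 Ω·m
A = π(d/2)² = π(8.1000e-04 m)² = 2.0612e-06 m²
L = m/(density·A) = 0.379/(10500×2.0612e-06) = 17.51 m
R = ρL/A = (1.64×10^-8)(17.51)/(2.0612e-06) = 0.1393 Ω
R(266 °C) = 0.1393 × (1 + 0.0038×246) = 0.270 Ω

0.270 Ω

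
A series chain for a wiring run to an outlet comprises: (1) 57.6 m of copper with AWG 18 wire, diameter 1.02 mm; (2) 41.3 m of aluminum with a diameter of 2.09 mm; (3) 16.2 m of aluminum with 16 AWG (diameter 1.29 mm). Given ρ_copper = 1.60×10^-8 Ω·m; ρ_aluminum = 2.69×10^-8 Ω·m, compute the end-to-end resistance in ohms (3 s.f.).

1.79 Ω

Seg 1: A = π(1.02/2 mm)² = π(5.1000e-04 m)² = 8.171e-07 m²
R_1 = (1.60×10^-8)(57.6)/(8.171e-07) = 1.128 Ω
Seg 2: A = π(d/2)² = π(1.0450e-03 m)² = 3.431e-06 m²
R_2 = (2.69×10^-8)(41.3)/(3.431e-06) = 0.3238 Ω
Seg 3: A = π(1.29/2 mm)² = π(6.4500e-04 m)² = 1.307e-06 m²
R_3 = (2.69×10^-8)(16.2)/(1.307e-06) = 0.3334 Ω
R_total = R_1 + R_2 + R_3 = 1.79 Ω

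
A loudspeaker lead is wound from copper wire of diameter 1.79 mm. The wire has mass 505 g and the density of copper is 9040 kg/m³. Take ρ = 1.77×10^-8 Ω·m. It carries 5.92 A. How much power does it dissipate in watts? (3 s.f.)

5.47 W

A = π(d/2)² = π(8.9500e-04 m)² = 2.5165e-06 m²
L = m/(density·A) = 0.505/(9040×2.5165e-06) = 22.2 m
R = ρL/A = (1.77×10^-8)(22.2)/(2.5165e-06) = 0.1561 Ω
P = I²R = (5.92)² × 0.1561 = 5.47 W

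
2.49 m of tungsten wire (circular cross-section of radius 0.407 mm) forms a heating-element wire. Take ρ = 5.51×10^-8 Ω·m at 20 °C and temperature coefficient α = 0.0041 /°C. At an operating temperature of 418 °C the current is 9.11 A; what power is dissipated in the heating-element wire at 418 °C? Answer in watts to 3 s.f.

A = πr² = π(4.0700e-04 m)² = 5.204e-07 m²
R₍20₎ = ρL/A = (5.51×10^-8)(2.49)/(5.204e-07) = 0.2636 Ω
R₍418₎ = R₍20₎(1 + αΔT) = 0.2636 × (1 + 0.0041×398) = 0.6938 Ω
P = I²R = (9.11)² × 0.6938 = 57.6 W

57.6 W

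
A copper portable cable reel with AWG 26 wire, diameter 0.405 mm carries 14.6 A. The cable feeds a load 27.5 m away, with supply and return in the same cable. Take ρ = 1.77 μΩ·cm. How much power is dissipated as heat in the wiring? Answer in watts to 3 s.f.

ρ = 1.77 μΩ·cm = 1.77×10^-8 Ω·m
A = π(0.405/2 mm)² = π(2.0250e-04 m)² = 1.288e-07 m²
Total conductor length (both ways) L = 2 × 27.5 = 55 m
R = ρL/A = (1.77×10^-8)(55)/(1.288e-07) = 7.557 Ω
P = I²R = (14.6)² × 7.557 = 1610 W

1610 W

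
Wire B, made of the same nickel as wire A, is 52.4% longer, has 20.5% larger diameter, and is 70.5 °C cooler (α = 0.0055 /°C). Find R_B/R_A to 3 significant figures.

0.643

R ∝ ρL/d² with ρ ∝ (1+αΔT), so R_B/R_A = (1 + 52.4/100) × (1 + 20.5/100)⁻² × (1 − 0.0055×70.5)
= 1.524 × 0.6887 × 0.6122 = 0.643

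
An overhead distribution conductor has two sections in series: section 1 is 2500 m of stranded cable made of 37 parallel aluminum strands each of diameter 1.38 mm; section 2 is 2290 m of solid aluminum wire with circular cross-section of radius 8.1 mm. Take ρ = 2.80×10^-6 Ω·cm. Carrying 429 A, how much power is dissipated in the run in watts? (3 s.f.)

ρ = 2.80×10^-6 Ω·cm = 2.80×10^-8 Ω·m
Section 1: A_strand = π(6.9000e-04)² = 1.496e-06 m²; R₁ = ρL/(N·A_s) = (2.80×10^-8)(2500)/(37×1.496e-06) = 1.265 Ω
Section 2: A = πr² = π(8.1000e-03 m)² = 2.061e-04 m²
R₂ = (2.80×10^-8)(2290)/(2.061e-04) = 0.3111 Ω
R = R₁ + R₂ = 1.576 Ω
P = I²R = (429)² × 1.576 = 2.90×10^5 W

2.90×10^5 W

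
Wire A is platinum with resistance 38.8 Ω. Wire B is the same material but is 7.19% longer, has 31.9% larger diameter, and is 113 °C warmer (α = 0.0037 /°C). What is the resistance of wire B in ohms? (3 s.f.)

33.9 Ω

R ∝ ρL/d² with ρ ∝ (1+αΔT), so R_B/R_A = (1 + 7.19/100) × (1 + 31.9/100)⁻² × (1 + 0.0037×113)
= 1.072 × 0.5748 × 1.418 = 0.8737
R_B = 0.8737 × 38.8 = 33.9 Ω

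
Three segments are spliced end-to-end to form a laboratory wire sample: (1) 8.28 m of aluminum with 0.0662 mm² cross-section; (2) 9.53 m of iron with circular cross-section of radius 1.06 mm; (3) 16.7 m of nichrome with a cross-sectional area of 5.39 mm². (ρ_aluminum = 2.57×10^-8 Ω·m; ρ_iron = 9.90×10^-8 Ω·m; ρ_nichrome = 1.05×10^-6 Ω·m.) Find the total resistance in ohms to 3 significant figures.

6.73 Ω

Seg 1: A = 0.0662 mm² = 6.620e-08 m²
R_1 = (2.57×10^-8)(8.28)/(6.620e-08) = 3.214 Ω
Seg 2: A = πr² = π(1.0600e-03 m)² = 3.530e-06 m²
R_2 = (9.90×10^-8)(9.53)/(3.530e-06) = 0.2673 Ω
Seg 3: A = 5.39 mm² = 5.390e-06 m²
R_3 = (1.05×10^-6)(16.7)/(5.390e-06) = 3.253 Ω
R_total = R_1 + R_2 + R_3 = 6.73 Ω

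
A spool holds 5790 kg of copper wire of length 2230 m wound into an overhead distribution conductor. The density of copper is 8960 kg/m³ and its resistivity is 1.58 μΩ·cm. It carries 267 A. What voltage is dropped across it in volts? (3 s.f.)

ρ = 1.58 μΩ·cm = 1.58×10^-8 Ω·m
A = m/(density·L) = 5790/(8960×2230) = 2.8978e-04 m²
R = ρL/A = (1.58×10^-8)(2230)/(2.8978e-04) = 0.1216 Ω
V = IR = 267 × 0.1216 = 32.5 V

32.5 V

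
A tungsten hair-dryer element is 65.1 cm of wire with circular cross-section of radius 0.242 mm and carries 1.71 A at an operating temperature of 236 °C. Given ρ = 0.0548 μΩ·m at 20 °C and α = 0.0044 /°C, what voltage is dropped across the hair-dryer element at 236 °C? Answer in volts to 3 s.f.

0.647 V

ρ = 0.0548 μΩ·m = 5.48×10^-8 Ω·m
A = πr² = π(2.4200e-04 m)² = 1.840e-07 m²
R₍20₎ = ρL/A = (5.48×10^-8)(0.651)/(1.840e-07) = 0.1939 Ω
R₍236₎ = R₍20₎(1 + αΔT) = 0.1939 × (1 + 0.0044×216) = 0.3782 Ω
V = IR = 1.71 × 0.3782 = 0.647 V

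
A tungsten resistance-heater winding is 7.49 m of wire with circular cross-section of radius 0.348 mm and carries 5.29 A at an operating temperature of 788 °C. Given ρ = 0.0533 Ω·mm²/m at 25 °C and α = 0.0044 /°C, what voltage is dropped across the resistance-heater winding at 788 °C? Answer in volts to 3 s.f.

24.2 V

ρ = 0.0533 Ω·mm²/m = 5.33×10^-8 Ω·m
A = πr² = π(3.4800e-04 m)² = 3.805e-07 m²
R₍25₎ = ρL/A = (5.33×10^-8)(7.49)/(3.805e-07) = 1.049 Ω
R₍788₎ = R₍25₎(1 + αΔT) = 1.049 × (1 + 0.0044×763) = 4.572 Ω
V = IR = 5.29 × 4.572 = 24.2 V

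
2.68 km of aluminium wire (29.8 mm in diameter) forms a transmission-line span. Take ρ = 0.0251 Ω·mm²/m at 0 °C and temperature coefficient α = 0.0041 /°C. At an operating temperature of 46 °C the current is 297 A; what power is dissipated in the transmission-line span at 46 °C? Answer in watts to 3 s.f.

10100 W

ρ = 0.0251 Ω·mm²/m = 2.51×10^-8 Ω·m
A = π(d/2)² = π(1.4900e-02 m)² = 6.975e-04 m²
R₍0₎ = ρL/A = (2.51×10^-8)(2680)/(6.975e-04) = 0.09645 Ω
R₍46₎ = R₍0₎(1 + αΔT) = 0.09645 × (1 + 0.0041×46) = 0.1146 Ω
P = I²R = (297)² × 0.1146 = 10100 W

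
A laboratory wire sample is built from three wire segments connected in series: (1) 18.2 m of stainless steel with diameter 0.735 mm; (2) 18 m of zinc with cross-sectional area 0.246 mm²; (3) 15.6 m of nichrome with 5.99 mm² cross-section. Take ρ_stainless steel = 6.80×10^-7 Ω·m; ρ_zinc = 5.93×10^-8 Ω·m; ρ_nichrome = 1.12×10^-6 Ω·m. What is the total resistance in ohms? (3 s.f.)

36.4 Ω

Seg 1: A = π(d/2)² = π(3.6750e-04 m)² = 4.243e-07 m²
R_1 = (6.80×10^-7)(18.2)/(4.243e-07) = 29.17 Ω
Seg 2: A = 0.246 mm² = 2.460e-07 m²
R_2 = (5.93×10^-8)(18)/(2.460e-07) = 4.339 Ω
Seg 3: A = 5.99 mm² = 5.990e-06 m²
R_3 = (1.12×10^-6)(15.6)/(5.990e-06) = 2.917 Ω
R_total = R_1 + R_2 + R_3 = 36.4 Ω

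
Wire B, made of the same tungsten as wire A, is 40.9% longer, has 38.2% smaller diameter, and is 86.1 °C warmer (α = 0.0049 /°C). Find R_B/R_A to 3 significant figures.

5.25

R ∝ ρL/d² with ρ ∝ (1+αΔT), so R_B/R_A = (1 + 40.9/100) × (1 − 38.2/100)⁻² × (1 + 0.0049×86.1)
= 1.409 × 2.618 × 1.422 = 5.25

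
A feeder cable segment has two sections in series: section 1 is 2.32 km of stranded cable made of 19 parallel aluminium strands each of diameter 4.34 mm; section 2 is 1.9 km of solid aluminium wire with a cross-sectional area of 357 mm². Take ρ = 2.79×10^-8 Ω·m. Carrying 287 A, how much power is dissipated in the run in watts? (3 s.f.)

31200 W

Section 1: A_strand = π(2.1700e-03)² = 1.479e-05 m²; R₁ = ρL/(N·A_s) = (2.79×10^-8)(2320)/(19×1.479e-05) = 0.2303 Ω
Section 2: A = 357 mm² = 3.570e-04 m²
R₂ = (2.79×10^-8)(1900)/(3.570e-04) = 0.1485 Ω
R = R₁ + R₂ = 0.3788 Ω
P = I²R = (287)² × 0.3788 = 31200 W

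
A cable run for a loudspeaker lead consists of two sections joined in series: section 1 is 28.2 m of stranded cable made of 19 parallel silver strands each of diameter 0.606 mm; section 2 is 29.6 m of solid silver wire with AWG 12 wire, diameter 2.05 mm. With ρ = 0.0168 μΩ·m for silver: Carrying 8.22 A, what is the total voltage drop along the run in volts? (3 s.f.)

1.95 V

ρ = 0.0168 μΩ·m = 1.68×10^-8 Ω·m
Section 1: A_strand = π(3.0300e-04)² = 2.884e-07 m²; R₁ = ρL/(N·A_s) = (1.68×10^-8)(28.2)/(19×2.884e-07) = 0.08645 Ω
Section 2: A = π(2.05/2 mm)² = π(1.0250e-03 m)² = 3.301e-06 m²
R₂ = (1.68×10^-8)(29.6)/(3.301e-06) = 0.1507 Ω
R = R₁ + R₂ = 0.2371 Ω
V = IR = 8.22 × 0.2371 = 1.95 V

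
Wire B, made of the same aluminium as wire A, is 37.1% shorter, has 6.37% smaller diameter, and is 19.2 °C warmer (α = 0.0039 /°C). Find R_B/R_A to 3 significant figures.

R ∝ ρL/d² with ρ ∝ (1+αΔT), so R_B/R_A = (1 − 37.1/100) × (1 − 6.37/100)⁻² × (1 + 0.0039×19.2)
= 0.629 × 1.141 × 1.075 = 0.771

0.771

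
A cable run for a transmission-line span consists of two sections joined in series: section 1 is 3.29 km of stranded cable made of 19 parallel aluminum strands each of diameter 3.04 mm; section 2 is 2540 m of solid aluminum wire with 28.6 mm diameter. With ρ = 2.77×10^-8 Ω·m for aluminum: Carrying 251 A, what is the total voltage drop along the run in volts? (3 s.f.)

Section 1: A_strand = π(1.5200e-03)² = 7.258e-06 m²; R₁ = ρL/(N·A_s) = (2.77×10^-8)(3290)/(19×7.258e-06) = 0.6608 Ω
Section 2: A = π(d/2)² = π(1.4300e-02 m)² = 6.424e-04 m²
R₂ = (2.77×10^-8)(2540)/(6.424e-04) = 0.1095 Ω
R = R₁ + R₂ = 0.7703 Ω
V = IR = 251 × 0.7703 = 193 V

193 V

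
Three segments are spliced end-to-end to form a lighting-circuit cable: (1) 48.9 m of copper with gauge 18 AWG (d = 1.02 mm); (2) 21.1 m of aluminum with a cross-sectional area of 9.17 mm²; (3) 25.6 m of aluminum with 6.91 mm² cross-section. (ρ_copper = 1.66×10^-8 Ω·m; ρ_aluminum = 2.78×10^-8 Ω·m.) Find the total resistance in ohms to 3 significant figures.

1.16 Ω

Seg 1: A = π(1.02/2 mm)² = π(5.1000e-04 m)² = 8.171e-07 m²
R_1 = (1.66×10^-8)(48.9)/(8.171e-07) = 0.9934 Ω
Seg 2: A = 9.17 mm² = 9.170e-06 m²
R_2 = (2.78×10^-8)(21.1)/(9.170e-06) = 0.06397 Ω
Seg 3: A = 6.91 mm² = 6.910e-06 m²
R_3 = (2.78×10^-8)(25.6)/(6.910e-06) = 0.103 Ω
R_total = R_1 + R_2 + R_3 = 1.16 Ω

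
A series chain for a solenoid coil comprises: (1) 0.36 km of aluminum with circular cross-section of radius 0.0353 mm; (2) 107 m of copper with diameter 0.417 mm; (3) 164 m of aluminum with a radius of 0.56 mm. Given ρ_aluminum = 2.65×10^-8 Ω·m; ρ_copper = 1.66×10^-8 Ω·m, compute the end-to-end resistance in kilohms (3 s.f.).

Seg 1: A = πr² = π(3.5300e-05 m)² = 3.915e-09 m²
R_1 = (2.65×10^-8)(360)/(3.915e-09) = 2437 Ω
Seg 2: A = π(d/2)² = π(2.0850e-04 m)² = 1.366e-07 m²
R_2 = (1.66×10^-8)(107)/(1.366e-07) = 13.01 Ω
Seg 3: A = πr² = π(5.6000e-04 m)² = 9.852e-07 m²
R_3 = (2.65×10^-8)(164)/(9.852e-07) = 4.411 Ω
R_total = R_1 + R_2 + R_3 = 2.45 kΩ

2.45 kΩ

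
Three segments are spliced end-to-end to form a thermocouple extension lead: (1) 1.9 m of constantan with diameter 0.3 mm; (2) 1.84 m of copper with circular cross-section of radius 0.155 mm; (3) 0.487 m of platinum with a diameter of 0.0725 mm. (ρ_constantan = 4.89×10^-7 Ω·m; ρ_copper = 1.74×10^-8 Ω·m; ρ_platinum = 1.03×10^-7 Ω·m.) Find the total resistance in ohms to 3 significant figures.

Seg 1: A = π(d/2)² = π(1.5000e-04 m)² = 7.069e-08 m²
R_1 = (4.89×10^-7)(1.9)/(7.069e-08) = 13.14 Ω
Seg 2: A = πr² = π(1.5500e-04 m)² = 7.548e-08 m²
R_2 = (1.74×10^-8)(1.84)/(7.548e-08) = 0.4242 Ω
Seg 3: A = π(d/2)² = π(3.6250e-05 m)² = 4.128e-09 m²
R_3 = (1.03×10^-7)(0.487)/(4.128e-09) = 12.15 Ω
R_total = R_1 + R_2 + R_3 = 25.7 Ω

25.7 Ω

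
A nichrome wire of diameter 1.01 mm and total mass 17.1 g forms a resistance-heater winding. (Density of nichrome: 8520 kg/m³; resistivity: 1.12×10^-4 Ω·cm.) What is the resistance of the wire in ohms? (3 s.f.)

3.50 Ω

ρ = 1.12×10^-4 Ω·cm = 1.12×10^-6 Ω·m
A = π(d/2)² = π(5.0500e-04 m)² = 8.0118e-07 m²
L = m/(density·A) = 0.0171/(8520×8.0118e-07) = 2.505 m
R = ρL/A = (1.12×10^-6)(2.505)/(8.0118e-07) = 3.50 Ω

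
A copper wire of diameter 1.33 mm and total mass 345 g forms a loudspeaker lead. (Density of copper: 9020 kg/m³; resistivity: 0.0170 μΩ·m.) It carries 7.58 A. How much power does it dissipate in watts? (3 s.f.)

19.4 W

ρ = 0.0170 μΩ·m = 1.70×10^-8 Ω·m
A = π(d/2)² = π(6.6500e-04 m)² = 1.3893e-06 m²
L = m/(density·A) = 0.345/(9020×1.3893e-06) = 27.53 m
R = ρL/A = (1.70×10^-8)(27.53)/(1.3893e-06) = 0.3369 Ω
P = I²R = (7.58)² × 0.3369 = 19.4 W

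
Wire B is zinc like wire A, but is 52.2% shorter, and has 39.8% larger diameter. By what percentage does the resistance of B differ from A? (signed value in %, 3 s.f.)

R ∝ L/d², so R_B/R_A = (1 − 52.2/100) × (1 + 39.8/100)⁻²
= 0.478 × 0.5117 = 0.2446
(R_B − R_A)/R_A = 0.2446 − 1 = -75.5%

-75.5%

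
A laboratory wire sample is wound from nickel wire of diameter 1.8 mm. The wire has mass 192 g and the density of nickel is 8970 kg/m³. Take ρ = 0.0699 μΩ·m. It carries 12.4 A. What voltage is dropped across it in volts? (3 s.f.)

2.87 V

ρ = 0.0699 μΩ·m = 6.99×10^-8 Ω·m
A = π(d/2)² = π(9.0000e-04 m)² = 2.5447e-06 m²
L = m/(density·A) = 0.192/(8970×2.5447e-06) = 8.412 m
R = ρL/A = (6.99×10^-8)(8.412)/(2.5447e-06) = 0.2311 Ω
V = IR = 12.4 × 0.2311 = 2.87 V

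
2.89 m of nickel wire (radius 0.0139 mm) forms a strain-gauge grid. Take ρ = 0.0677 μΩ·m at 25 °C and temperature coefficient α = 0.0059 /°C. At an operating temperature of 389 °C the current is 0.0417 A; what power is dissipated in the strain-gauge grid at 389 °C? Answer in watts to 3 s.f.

1.76 W

ρ = 0.0677 μΩ·m = 6.77×10^-8 Ω·m
A = πr² = π(1.3900e-05 m)² = 6.070e-10 m²
R₍25₎ = ρL/A = (6.77×10^-8)(2.89)/(6.070e-10) = 322.3 Ω
R₍389₎ = R₍25₎(1 + αΔT) = 322.3 × (1 + 0.0059×364) = 1015 Ω
P = I²R = (0.0417)² × 1015 = 1.76 W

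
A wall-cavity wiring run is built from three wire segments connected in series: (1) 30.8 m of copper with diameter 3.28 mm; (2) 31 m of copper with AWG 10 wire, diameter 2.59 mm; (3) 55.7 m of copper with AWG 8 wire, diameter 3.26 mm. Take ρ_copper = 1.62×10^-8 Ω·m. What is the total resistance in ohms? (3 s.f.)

Seg 1: A = π(d/2)² = π(1.6400e-03 m)² = 8.450e-06 m²
R_1 = (1.62×10^-8)(30.8)/(8.450e-06) = 0.05905 Ω
Seg 2: A = π(2.59/2 mm)² = π(1.2950e-03 m)² = 5.269e-06 m²
R_2 = (1.62×10^-8)(31)/(5.269e-06) = 0.09532 Ω
Seg 3: A = π(3.26/2 mm)² = π(1.6300e-03 m)² = 8.347e-06 m²
R_3 = (1.62×10^-8)(55.7)/(8.347e-06) = 0.1081 Ω
R_total = R_1 + R_2 + R_3 = 0.262 Ω

0.262 Ω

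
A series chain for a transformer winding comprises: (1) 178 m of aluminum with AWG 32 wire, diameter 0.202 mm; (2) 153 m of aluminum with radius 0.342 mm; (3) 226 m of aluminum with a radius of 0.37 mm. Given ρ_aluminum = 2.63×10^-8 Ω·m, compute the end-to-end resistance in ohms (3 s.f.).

171 Ω

Seg 1: A = π(0.202/2 mm)² = π(1.0100e-04 m)² = 3.205e-08 m²
R_1 = (2.63×10^-8)(178)/(3.205e-08) = 146.1 Ω
Seg 2: A = πr² = π(3.4200e-04 m)² = 3.675e-07 m²
R_2 = (2.63×10^-8)(153)/(3.675e-07) = 10.95 Ω
Seg 3: A = πr² = π(3.7000e-04 m)² = 4.301e-07 m²
R_3 = (2.63×10^-8)(226)/(4.301e-07) = 13.82 Ω
R_total = R_1 + R_2 + R_3 = 171 Ω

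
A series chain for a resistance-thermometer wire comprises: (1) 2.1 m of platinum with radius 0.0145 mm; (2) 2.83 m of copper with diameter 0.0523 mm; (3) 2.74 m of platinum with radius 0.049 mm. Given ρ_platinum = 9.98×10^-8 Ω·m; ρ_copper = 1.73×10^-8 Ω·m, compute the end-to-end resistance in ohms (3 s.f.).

376 Ω

Seg 1: A = πr² = π(1.4500e-05 m)² = 6.605e-10 m²
R_1 = (9.98×10^-8)(2.1)/(6.605e-10) = 317.3 Ω
Seg 2: A = π(d/2)² = π(2.6150e-05 m)² = 2.148e-09 m²
R_2 = (1.73×10^-8)(2.83)/(2.148e-09) = 22.79 Ω
Seg 3: A = πr² = π(4.9000e-05 m)² = 7.543e-09 m²
R_3 = (9.98×10^-8)(2.74)/(7.543e-09) = 36.25 Ω
R_total = R_1 + R_2 + R_3 = 376 Ω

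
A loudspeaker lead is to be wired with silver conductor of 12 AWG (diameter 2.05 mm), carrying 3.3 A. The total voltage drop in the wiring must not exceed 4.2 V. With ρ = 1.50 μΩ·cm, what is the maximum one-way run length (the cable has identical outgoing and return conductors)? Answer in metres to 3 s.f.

ρ = 1.50 μΩ·cm = 1.50×10^-8 Ω·m
A = π(2.05/2 mm)² = π(1.0250e-03 m)² = 3.301e-06 m²
L_max = V_max·A/(2·ρI) = (4.2)(3.301e-06)/(2×1.50×10^-8×3.3) = 140 m

140 m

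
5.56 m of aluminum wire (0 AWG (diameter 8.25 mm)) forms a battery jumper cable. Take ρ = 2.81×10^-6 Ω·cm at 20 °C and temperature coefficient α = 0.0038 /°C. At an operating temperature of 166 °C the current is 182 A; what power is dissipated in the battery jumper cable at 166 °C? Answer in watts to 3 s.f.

ρ = 2.81×10^-6 Ω·cm = 2.81×10^-8 Ω·m
A = π(8.25/2 mm)² = π(4.1250e-03 m)² = 5.346e-05 m²
R₍20₎ = ρL/A = (2.81×10^-8)(5.56)/(5.346e-05) = 0.002923 Ω
R₍166₎ = R₍20₎(1 + αΔT) = 0.002923 × (1 + 0.0038×146) = 0.004544 Ω
P = I²R = (182)² × 0.004544 = 151 W

151 W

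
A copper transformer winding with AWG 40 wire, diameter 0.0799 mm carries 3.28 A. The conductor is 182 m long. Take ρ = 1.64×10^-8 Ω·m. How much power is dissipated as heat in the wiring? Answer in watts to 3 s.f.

A = π(0.0799/2 mm)² = π(3.9950e-05 m)² = 5.014e-09 m²
R = ρL/A = (1.64×10^-8)(182)/(5.014e-09) = 595.3 Ω
P = I²R = (3.28)² × 595.3 = 6400 W

6400 W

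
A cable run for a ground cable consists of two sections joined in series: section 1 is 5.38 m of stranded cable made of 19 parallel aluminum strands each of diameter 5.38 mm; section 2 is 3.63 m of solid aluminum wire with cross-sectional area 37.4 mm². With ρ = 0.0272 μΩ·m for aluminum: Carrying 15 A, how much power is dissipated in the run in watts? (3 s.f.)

0.670 W

ρ = 0.0272 μΩ·m = 2.72×10^-8 Ω·m
Section 1: A_strand = π(2.6900e-03)² = 2.273e-05 m²; R₁ = ρL/(N·A_s) = (2.72×10^-8)(5.38)/(19×2.273e-05) = 3.388×10^-4 Ω
Section 2: A = 37.4 mm² = 3.740e-05 m²
R₂ = (2.72×10^-8)(3.63)/(3.740e-05) = 0.00264 Ω
R = R₁ + R₂ = 0.002979 Ω
P = I²R = (15)² × 0.002979 = 0.670 W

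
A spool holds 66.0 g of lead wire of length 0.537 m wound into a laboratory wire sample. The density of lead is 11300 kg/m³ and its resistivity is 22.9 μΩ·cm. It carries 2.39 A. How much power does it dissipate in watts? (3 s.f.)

ρ = 22.9 μΩ·cm = 2.29×10^-7 Ω·m
A = m/(density·L) = 0.066/(11300×0.537) = 1.0877e-05 m²
R = ρL/A = (2.29×10^-7)(0.537)/(1.0877e-05) = 0.01131 Ω
P = I²R = (2.39)² × 0.01131 = 0.0646 W

0.0646 W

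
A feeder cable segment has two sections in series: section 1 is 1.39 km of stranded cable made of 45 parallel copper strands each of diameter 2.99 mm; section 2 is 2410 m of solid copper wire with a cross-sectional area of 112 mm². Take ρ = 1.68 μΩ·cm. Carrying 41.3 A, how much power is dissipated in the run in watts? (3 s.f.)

743 W

ρ = 1.68 μΩ·cm = 1.68×10^-8 Ω·m
Section 1: A_strand = π(1.4950e-03)² = 7.022e-06 m²; R₁ = ρL/(N·A_s) = (1.68×10^-8)(1390)/(45×7.022e-06) = 0.07391 Ω
Section 2: A = 112 mm² = 1.120e-04 m²
R₂ = (1.68×10^-8)(2410)/(1.120e-04) = 0.3615 Ω
R = R₁ + R₂ = 0.4354 Ω
P = I²R = (41.3)² × 0.4354 = 743 W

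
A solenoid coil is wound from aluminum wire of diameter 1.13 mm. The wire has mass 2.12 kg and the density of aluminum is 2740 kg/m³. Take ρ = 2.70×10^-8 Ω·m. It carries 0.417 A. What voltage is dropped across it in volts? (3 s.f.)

A = π(d/2)² = π(5.6500e-04 m)² = 1.0029e-06 m²
L = m/(density·A) = 2.12/(2740×1.0029e-06) = 771.5 m
R = ρL/A = (2.70×10^-8)(771.5)/(1.0029e-06) = 20.77 Ω
V = IR = 0.417 × 20.77 = 8.66 V

8.66 V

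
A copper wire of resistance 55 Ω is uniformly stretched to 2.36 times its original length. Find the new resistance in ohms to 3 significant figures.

Volume constant ⇒ A' = A/k with k = 2.36. R' = ρ(kL)/(A/k) = k²R.
R' = 5.57 × 55 = 306 Ω

306 Ω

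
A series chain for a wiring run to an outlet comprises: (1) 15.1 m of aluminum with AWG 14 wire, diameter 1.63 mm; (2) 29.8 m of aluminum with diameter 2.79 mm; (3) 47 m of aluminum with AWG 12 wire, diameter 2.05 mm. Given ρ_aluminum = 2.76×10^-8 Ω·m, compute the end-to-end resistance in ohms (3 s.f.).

0.727 Ω

Seg 1: A = π(1.63/2 mm)² = π(8.1500e-04 m)² = 2.087e-06 m²
R_1 = (2.76×10^-8)(15.1)/(2.087e-06) = 0.1997 Ω
Seg 2: A = π(d/2)² = π(1.3950e-03 m)² = 6.114e-06 m²
R_2 = (2.76×10^-8)(29.8)/(6.114e-06) = 0.1345 Ω
Seg 3: A = π(2.05/2 mm)² = π(1.0250e-03 m)² = 3.301e-06 m²
R_3 = (2.76×10^-8)(47)/(3.301e-06) = 0.393 Ω
R_total = R_1 + R_2 + R_3 = 0.727 Ω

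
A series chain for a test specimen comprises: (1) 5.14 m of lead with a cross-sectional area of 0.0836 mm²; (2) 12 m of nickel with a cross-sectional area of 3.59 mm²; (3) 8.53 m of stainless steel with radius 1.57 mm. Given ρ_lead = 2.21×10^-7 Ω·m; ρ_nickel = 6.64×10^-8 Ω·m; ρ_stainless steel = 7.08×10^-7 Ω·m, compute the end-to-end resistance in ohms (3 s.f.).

14.6 Ω

Seg 1: A = 0.0836 mm² = 8.360e-08 m²
R_1 = (2.21×10^-7)(5.14)/(8.360e-08) = 13.59 Ω
Seg 2: A = 3.59 mm² = 3.590e-06 m²
R_2 = (6.64×10^-8)(12)/(3.590e-06) = 0.2219 Ω
Seg 3: A = πr² = π(1.5700e-03 m)² = 7.744e-06 m²
R_3 = (7.08×10^-7)(8.53)/(7.744e-06) = 0.7799 Ω
R_total = R_1 + R_2 + R_3 = 14.6 Ω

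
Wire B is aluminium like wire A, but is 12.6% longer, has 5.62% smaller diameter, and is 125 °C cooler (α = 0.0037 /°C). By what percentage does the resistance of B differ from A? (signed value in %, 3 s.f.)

-32.1%

R ∝ ρL/d² with ρ ∝ (1+αΔT), so R_B/R_A = (1 + 12.6/100) × (1 − 5.62/100)⁻² × (1 − 0.0037×125)
= 1.126 × 1.123 × 0.5375 = 0.6794
(R_B − R_A)/R_A = 0.6794 − 1 = -32.1%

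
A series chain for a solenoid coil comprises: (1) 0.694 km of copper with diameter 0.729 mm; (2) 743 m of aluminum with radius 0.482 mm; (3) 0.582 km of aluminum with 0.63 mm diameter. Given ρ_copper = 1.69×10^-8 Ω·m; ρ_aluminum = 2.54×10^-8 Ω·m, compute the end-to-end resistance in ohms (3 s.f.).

101 Ω

Seg 1: A = π(d/2)² = π(3.6450e-04 m)² = 4.174e-07 m²
R_1 = (1.69×10^-8)(694)/(4.174e-07) = 28.1 Ω
Seg 2: A = πr² = π(4.8200e-04 m)² = 7.299e-07 m²
R_2 = (2.54×10^-8)(743)/(7.299e-07) = 25.86 Ω
Seg 3: A = π(d/2)² = π(3.1500e-04 m)² = 3.117e-07 m²
R_3 = (2.54×10^-8)(582)/(3.117e-07) = 47.42 Ω
R_total = R_1 + R_2 + R_3 = 101 Ω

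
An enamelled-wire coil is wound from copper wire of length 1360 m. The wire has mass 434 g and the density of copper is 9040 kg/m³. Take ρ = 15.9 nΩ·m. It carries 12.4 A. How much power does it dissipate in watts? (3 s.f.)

ρ = 15.9 nΩ·m = 1.59×10^-8 Ω·m
A = m/(density·L) = 0.434/(9040×1360) = 3.5301e-08 m²
R = ρL/A = (1.59×10^-8)(1360)/(3.5301e-08) = 612.6 Ω
P = I²R = (12.4)² × 612.6 = 94200 W

94200 W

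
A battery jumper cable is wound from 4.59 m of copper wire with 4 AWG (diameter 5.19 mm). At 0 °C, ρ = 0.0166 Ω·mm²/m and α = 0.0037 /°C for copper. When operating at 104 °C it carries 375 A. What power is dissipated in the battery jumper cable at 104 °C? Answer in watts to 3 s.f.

701 W

ρ = 0.0166 Ω·mm²/m = 1.66×10^-8 Ω·m
A = π(5.19/2 mm)² = π(2.5950e-03 m)² = 2.116e-05 m²
R₍0₎ = ρL/A = (1.66×10^-8)(4.59)/(2.116e-05) = 0.003602 Ω
R₍104₎ = R₍0₎(1 + αΔT) = 0.003602 × (1 + 0.0037×104) = 0.004988 Ω
P = I²R = (375)² × 0.004988 = 701 W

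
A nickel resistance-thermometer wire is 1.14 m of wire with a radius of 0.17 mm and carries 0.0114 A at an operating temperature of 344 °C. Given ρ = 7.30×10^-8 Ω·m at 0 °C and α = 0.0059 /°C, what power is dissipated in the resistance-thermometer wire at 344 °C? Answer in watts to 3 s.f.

3.61×10^-4 W

A = πr² = π(1.7000e-04 m)² = 9.079e-08 m²
R₍0₎ = ρL/A = (7.30×10^-8)(1.14)/(9.079e-08) = 0.9166 Ω
R₍344₎ = R₍0₎(1 + αΔT) = 0.9166 × (1 + 0.0059×344) = 2.777 Ω
P = I²R = (0.0114)² × 2.777 = 3.61×10^-4 W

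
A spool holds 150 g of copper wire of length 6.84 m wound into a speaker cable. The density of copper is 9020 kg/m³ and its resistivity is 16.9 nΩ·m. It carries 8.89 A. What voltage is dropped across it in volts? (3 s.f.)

0.423 V

ρ = 16.9 nΩ·m = 1.69×10^-8 Ω·m
A = m/(density·L) = 0.15/(9020×6.84) = 2.4312e-06 m²
R = ρL/A = (1.69×10^-8)(6.84)/(2.4312e-06) = 0.04755 Ω
V = IR = 8.89 × 0.04755 = 0.423 V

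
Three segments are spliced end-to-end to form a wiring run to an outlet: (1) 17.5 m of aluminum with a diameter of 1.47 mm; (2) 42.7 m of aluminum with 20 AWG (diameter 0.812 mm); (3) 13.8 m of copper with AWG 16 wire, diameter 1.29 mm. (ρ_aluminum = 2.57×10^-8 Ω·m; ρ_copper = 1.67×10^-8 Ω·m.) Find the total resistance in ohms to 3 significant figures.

Seg 1: A = π(d/2)² = π(7.3500e-04 m)² = 1.697e-06 m²
R_1 = (2.57×10^-8)(17.5)/(1.697e-06) = 0.265 Ω
Seg 2: A = π(0.812/2 mm)² = π(4.0600e-04 m)² = 5.178e-07 m²
R_2 = (2.57×10^-8)(42.7)/(5.178e-07) = 2.119 Ω
Seg 3: A = π(1.29/2 mm)² = π(6.4500e-04 m)² = 1.307e-06 m²
R_3 = (1.67×10^-8)(13.8)/(1.307e-06) = 0.1763 Ω
R_total = R_1 + R_2 + R_3 = 2.56 Ω

2.56 Ω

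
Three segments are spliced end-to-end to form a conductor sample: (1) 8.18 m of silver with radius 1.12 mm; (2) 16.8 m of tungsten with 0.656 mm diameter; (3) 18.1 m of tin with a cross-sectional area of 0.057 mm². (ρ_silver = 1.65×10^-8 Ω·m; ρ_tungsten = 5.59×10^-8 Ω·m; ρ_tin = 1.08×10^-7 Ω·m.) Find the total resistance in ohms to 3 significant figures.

Seg 1: A = πr² = π(1.1200e-03 m)² = 3.941e-06 m²
R_1 = (1.65×10^-8)(8.18)/(3.941e-06) = 0.03425 Ω
Seg 2: A = π(d/2)² = π(3.2800e-04 m)² = 3.380e-07 m²
R_2 = (5.59×10^-8)(16.8)/(3.380e-07) = 2.779 Ω
Seg 3: A = 0.057 mm² = 5.700e-08 m²
R_3 = (1.08×10^-7)(18.1)/(5.700e-08) = 34.29 Ω
R_total = R_1 + R_2 + R_3 = 37.1 Ω

37.1 Ω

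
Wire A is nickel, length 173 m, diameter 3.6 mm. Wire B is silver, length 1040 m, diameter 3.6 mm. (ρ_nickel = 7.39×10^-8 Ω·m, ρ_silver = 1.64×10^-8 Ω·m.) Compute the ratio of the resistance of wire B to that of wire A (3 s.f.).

1.33

R ∝ ρL/d², so R_B/R_A = (ρ_B/ρ_A) × (L_B/L_A)
= (1.64×10^-8/7.39×10^-8) × (1040/173) = 1.33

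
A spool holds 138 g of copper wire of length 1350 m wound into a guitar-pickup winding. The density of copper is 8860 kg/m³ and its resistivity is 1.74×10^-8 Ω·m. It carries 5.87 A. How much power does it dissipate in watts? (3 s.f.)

70200 W

A = m/(density·L) = 0.138/(8860×1350) = 1.1537e-08 m²
R = ρL/A = (1.74×10^-8)(1350)/(1.1537e-08) = 2036 Ω
P = I²R = (5.87)² × 2036 = 70200 W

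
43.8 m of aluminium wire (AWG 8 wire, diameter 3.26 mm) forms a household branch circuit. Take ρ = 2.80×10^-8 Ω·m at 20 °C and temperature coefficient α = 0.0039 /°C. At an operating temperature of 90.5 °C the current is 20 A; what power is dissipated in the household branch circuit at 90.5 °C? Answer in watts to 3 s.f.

74.9 W

A = π(3.26/2 mm)² = π(1.6300e-03 m)² = 8.347e-06 m²
R₍20₎ = ρL/A = (2.80×10^-8)(43.8)/(8.347e-06) = 0.1469 Ω
R₍90.5₎ = R₍20₎(1 + αΔT) = 0.1469 × (1 + 0.0039×70.5) = 0.1873 Ω
P = I²R = (20)² × 0.1873 = 74.9 W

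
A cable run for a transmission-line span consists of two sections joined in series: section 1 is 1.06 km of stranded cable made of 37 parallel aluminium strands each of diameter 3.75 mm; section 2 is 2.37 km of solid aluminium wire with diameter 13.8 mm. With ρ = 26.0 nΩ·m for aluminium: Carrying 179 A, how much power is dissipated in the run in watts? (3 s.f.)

15400 W

ρ = 26.0 nΩ·m = 2.60×10^-8 Ω·m
Section 1: A_strand = π(1.8750e-03)² = 1.104e-05 m²; R₁ = ρL/(N·A_s) = (2.60×10^-8)(1060)/(37×1.104e-05) = 0.06744 Ω
Section 2: A = π(d/2)² = π(6.9000e-03 m)² = 1.496e-04 m²
R₂ = (2.60×10^-8)(2370)/(1.496e-04) = 0.412 Ω
R = R₁ + R₂ = 0.4794 Ω
P = I²R = (179)² × 0.4794 = 15400 W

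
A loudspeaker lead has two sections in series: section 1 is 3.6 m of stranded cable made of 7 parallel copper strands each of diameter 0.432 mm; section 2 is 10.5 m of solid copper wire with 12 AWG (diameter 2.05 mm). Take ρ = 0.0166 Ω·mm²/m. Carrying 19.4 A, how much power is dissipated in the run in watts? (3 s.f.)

41.8 W

ρ = 0.0166 Ω·mm²/m = 1.66×10^-8 Ω·m
Section 1: A_strand = π(2.1600e-04)² = 1.466e-07 m²; R₁ = ρL/(N·A_s) = (1.66×10^-8)(3.6)/(7×1.466e-07) = 0.05824 Ω
Section 2: A = π(2.05/2 mm)² = π(1.0250e-03 m)² = 3.301e-06 m²
R₂ = (1.66×10^-8)(10.5)/(3.301e-06) = 0.05281 Ω
R = R₁ + R₂ = 0.1111 Ω
P = I²R = (19.4)² × 0.1111 = 41.8 W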